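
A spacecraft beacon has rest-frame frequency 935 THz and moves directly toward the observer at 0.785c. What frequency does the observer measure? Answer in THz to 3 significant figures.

f_obs ≈ 2690 THz

Relativistic Doppler: f_obs = f_src √((1+β)/(1−β))
= 935 × √(1.7850/0.21500) = 935 × 2.8814 = 2690 THz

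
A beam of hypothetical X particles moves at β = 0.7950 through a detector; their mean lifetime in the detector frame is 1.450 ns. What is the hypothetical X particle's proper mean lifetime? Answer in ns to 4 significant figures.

τ₀ ≈ 0.8796 ns

γ = 1/√(1 − 0.7950²) = 1.64851
Proper time: τ₀ = Δt/γ = 1.450/1.64851 = 0.8796 ns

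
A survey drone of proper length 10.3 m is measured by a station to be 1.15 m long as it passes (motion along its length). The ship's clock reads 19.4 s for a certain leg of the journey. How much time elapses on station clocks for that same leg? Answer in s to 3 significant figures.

Δt ≈ 174 s

Length contraction ⇒ γ = L₀/L = 10.3/1.15 = 8.9565
Time dilation: Δt = γτ₀ = 8.9565 × 19.4 s = 174 s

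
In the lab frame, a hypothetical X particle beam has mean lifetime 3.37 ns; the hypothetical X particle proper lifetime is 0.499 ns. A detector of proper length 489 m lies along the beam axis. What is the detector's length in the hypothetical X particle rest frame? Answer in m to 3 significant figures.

Time dilation ⇒ γ = Δt/τ₀ = 3.37/0.499 = 6.7535
Length contraction: L = L₀/γ = 489/6.7535 = 72.4 m

L ≈ 72.4 m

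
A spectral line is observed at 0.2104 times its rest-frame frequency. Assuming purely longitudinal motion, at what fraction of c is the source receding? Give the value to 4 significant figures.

β ≈ 0.9152

f_obs/f_src = √((1−β)/(1+β)) = 0.2104  ⇒  (1−β)/(1+β) = 0.0442682
β = |1 − D²|/(1 + D²) = |1 − 0.0442682|/(1 + 0.0442682) = 0.9152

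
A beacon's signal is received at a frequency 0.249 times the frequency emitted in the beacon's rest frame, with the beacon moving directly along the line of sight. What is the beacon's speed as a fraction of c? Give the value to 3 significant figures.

β ≈ 0.883

f_obs/f_src = √((1−β)/(1+β)) = 0.249  ⇒  (1−β)/(1+β) = 0.062001
β = |1 − D²|/(1 + D²) = |1 − 0.062001|/(1 + 0.062001) = 0.883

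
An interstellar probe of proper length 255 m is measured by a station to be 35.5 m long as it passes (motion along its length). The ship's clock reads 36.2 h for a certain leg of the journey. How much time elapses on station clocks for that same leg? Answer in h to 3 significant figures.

Δt ≈ 260 h

Length contraction ⇒ γ = L₀/L = 255/35.5 = 7.1831
Time dilation: Δt = γτ₀ = 7.1831 × 36.2 h = 260 h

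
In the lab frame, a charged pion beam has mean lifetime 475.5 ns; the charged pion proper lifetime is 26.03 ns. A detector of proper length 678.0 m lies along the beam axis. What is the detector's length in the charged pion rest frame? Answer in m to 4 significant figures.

Time dilation ⇒ γ = Δt/τ₀ = 475.5/26.03 = 18.2674
Length contraction: L = L₀/γ = 678.0/18.2674 = 37.12 m

L ≈ 37.12 m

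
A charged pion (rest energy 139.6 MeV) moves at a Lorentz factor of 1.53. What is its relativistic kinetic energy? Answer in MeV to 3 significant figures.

γ = 1.53 (given)
K = (γ − 1)m₀c² = (1.53 − 1) × 139.6 MeV = 0.53000 × 139.6 MeV = 74.0 MeV

K ≈ 74.0 MeV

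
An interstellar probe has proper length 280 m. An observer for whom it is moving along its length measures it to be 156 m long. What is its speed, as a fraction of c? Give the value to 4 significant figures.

β ≈ 0.8304

γ = L₀/L = 280/156 = 1.79487
β = √(1 − 1/γ²) = 0.8304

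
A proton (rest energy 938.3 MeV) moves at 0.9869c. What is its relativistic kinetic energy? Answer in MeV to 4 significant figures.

K ≈ 4878 MeV

γ = 1/√(1 − 0.9869²) = 6.19835
K = (γ − 1)m₀c² = (6.19835 − 1) × 938.3 MeV = 5.19835 × 938.3 MeV = 4878 MeV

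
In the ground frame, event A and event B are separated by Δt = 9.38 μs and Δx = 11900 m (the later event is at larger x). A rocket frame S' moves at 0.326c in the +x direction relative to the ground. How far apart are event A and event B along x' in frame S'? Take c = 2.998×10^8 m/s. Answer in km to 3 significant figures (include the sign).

γ = 1/√(1 − 0.326²) = 1.0578
Δx' = γ(Δx − vΔt) = 1.0578 × (11900 m − 0.326×(2.998×10^8 m/s)×9.38×10^-6 s)
= 1.0578 × (10983 m) = 11.6 km

Δx' ≈ 11.6 km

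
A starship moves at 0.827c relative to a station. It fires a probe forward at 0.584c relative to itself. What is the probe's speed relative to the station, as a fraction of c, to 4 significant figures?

Relativistic velocity addition: u = (u' + v)/(1 + u'v/c²)
= (0.584 + 0.827)/(1 + 0.584×0.827) = 1.411/1.48297 = 0.9515

u ≈ 0.9515c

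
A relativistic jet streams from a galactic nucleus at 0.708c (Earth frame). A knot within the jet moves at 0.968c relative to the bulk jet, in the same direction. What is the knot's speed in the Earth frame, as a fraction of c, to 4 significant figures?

u ≈ 0.9945c

Relativistic velocity addition: u = (u' + v)/(1 + u'v/c²)
= (0.968 + 0.708)/(1 + 0.968×0.708) = 1.676/1.68534 = 0.9945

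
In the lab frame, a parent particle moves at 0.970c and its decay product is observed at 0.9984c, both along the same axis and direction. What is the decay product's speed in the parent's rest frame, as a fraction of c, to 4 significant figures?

u' ≈ 0.9001c

Inverse velocity addition: u' = (u − v)/(1 − uv/c²)
= (0.9984 − 0.970)/(1 − 0.9984×0.970) = 0.02840/0.0315520 = 0.9001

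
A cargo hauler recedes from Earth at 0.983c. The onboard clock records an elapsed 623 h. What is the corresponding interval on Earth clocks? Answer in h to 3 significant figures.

γ = 1/√(1 − 0.983²) = 5.4465
Time dilation: Δt = γτ₀ = 5.4465 × 623 h = 3390 h

Δt ≈ 3390 h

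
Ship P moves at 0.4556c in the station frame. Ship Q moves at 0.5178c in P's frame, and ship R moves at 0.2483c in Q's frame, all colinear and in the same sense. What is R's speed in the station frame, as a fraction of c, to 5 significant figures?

Compose boost 2: (0.5178 + 0.4556)/(1 + 0.5178×0.4556) = 0.97340/1.235910 = 0.7875980
Compose boost 3: (0.2483 + 0.7875980)/(1 + 0.2483×0.7875980) = 1.035898/1.195561 = 0.86645

u ≈ 0.86645c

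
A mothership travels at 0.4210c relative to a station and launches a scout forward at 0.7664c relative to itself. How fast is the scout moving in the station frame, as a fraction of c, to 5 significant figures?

u ≈ 0.89774c

Compose boost 2: (0.7664 + 0.4210)/(1 + 0.7664×0.4210) = 1.1874/1.322654 = 0.89774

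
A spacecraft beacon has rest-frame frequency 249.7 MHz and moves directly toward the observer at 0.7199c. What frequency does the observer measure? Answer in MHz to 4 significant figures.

f_obs ≈ 618.7 MHz

Relativistic Doppler: f_obs = f_src √((1+β)/(1−β))
= 249.7 × √(1.71990/0.280100) = 249.7 × 2.47796 = 618.7 MHz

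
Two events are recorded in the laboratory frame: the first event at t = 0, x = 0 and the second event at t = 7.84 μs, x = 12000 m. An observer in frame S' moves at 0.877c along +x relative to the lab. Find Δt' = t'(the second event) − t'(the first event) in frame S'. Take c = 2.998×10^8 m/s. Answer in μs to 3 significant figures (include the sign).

γ = 1/√(1 − 0.877²) = 2.0812
Δt' = γ(Δt − vΔx/c²) = 2.0812 × (7.84 μs − 0.877×12000 m / (2.998×10^8 m/s))
= 2.0812 × (-27.263 μs) = -56.7 μs

Δt' ≈ -56.7 μs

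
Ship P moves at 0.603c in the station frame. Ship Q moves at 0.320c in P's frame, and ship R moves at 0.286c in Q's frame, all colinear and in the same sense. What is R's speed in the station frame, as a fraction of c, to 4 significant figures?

Compose boost 2: (0.320 + 0.603)/(1 + 0.320×0.603) = 0.9230/1.19296 = 0.773706
Compose boost 3: (0.286 + 0.773706)/(1 + 0.286×0.773706) = 1.05971/1.22128 = 0.8677

u ≈ 0.8677c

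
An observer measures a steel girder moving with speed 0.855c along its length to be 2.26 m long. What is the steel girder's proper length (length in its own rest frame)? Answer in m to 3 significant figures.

L₀ ≈ 4.36 m

γ = 1/√(1 − 0.855²) = 1.9282
L₀ = γL = 1.9282 × 2.26 = 4.36 m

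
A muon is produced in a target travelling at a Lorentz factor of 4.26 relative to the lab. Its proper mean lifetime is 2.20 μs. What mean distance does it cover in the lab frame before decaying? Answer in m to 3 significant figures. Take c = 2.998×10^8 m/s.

d ≈ 2730 m

β = √(1 − 1/γ²) = √(1 − 1/4.26²) = 0.97206
Dilated lifetime: Δt = γτ₀ = 4.26 × 2.20 μs = 9.3720 μs
d = vΔt = 0.97206c × 9.3720 μs = 2.9142×10^8 m/s × 9.3720×10^-6 s = 2730 m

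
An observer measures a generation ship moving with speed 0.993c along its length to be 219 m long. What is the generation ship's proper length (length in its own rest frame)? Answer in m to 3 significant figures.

L₀ ≈ 1850 m

γ = 1/√(1 − 0.993²) = 8.4664
L₀ = γL = 8.4664 × 219 = 1850 m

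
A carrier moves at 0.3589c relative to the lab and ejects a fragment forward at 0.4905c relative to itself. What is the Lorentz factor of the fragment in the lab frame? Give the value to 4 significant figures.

u_lab = (0.4905 + 0.3589)/(1 + 0.4905×0.3589) = 0.84940/1.176040 = 0.7222541
γ = 1/√(1 − 0.7222541²) = 1.446

γ ≈ 1.446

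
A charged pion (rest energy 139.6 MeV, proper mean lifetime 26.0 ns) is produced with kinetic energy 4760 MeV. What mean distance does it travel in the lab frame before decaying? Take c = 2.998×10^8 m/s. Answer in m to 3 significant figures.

d ≈ 273 m

γ = 1 + K/(m₀c²) = 1 + 4760/139.6 = 35.097
β = √(1 − 1/γ²) = 0.99959
Dilated lifetime: γτ₀ = 35.097 × 26.0 ns = 912.53 ns
d = βc·γτ₀ = 0.99959 × (2.998×10^8 m/s) × 9.1253×10^-7 s = 273 m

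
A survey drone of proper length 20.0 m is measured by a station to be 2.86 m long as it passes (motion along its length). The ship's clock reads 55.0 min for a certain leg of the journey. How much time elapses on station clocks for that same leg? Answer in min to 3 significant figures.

Δt ≈ 385 min

Length contraction ⇒ γ = L₀/L = 20.0/2.86 = 6.9930
Time dilation: Δt = γτ₀ = 6.9930 × 55.0 min = 385 min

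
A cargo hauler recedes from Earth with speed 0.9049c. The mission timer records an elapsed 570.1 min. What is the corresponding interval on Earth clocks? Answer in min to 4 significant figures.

Δt ≈ 1339 min

γ = 1/√(1 − 0.9049²) = 2.34949
Time dilation: Δt = γτ₀ = 2.34949 × 570.1 min = 1339 min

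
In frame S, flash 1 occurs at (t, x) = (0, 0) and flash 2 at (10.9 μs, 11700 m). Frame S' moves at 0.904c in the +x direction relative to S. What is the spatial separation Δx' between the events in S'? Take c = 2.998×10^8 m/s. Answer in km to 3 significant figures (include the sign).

γ = 1/√(1 − 0.904²) = 2.3390
Δx' = γ(Δx − vΔt) = 2.3390 × (11700 m − 0.904×(2.998×10^8 m/s)×10.9×10^-6 s)
= 2.3390 × (8745.9 m) = 20.5 km

Δx' ≈ 20.5 km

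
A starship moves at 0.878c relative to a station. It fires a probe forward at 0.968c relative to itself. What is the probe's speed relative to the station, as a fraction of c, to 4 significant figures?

u ≈ 0.9979c

Relativistic velocity addition: u = (u' + v)/(1 + u'v/c²)
= (0.968 + 0.878)/(1 + 0.968×0.878) = 1.846/1.84990 = 0.9979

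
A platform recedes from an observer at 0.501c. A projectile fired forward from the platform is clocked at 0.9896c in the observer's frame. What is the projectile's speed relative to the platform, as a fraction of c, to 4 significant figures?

u' ≈ 0.9690c

Inverse velocity addition: u' = (u − v)/(1 − uv/c²)
= (0.9896 − 0.501)/(1 − 0.9896×0.501) = 0.4886/0.504210 = 0.9690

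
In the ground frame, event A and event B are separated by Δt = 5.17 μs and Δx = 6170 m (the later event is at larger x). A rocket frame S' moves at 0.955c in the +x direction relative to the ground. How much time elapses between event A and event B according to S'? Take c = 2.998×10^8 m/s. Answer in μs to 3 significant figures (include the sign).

Δt' ≈ -48.8 μs

γ = 1/√(1 − 0.955²) = 3.3715
Δt' = γ(Δt − vΔx/c²) = 3.3715 × (5.17 μs − 0.955×6170 m / (2.998×10^8 m/s))
= 3.3715 × (-14.484 μs) = -48.8 μs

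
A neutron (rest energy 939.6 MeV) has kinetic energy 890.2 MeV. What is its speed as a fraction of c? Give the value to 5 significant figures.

γ = 1 + K/(m₀c²) = 1 + 890.2/939.6 = 1.947424
β = √(1 − 1/γ²) = 0.85809

β ≈ 0.85809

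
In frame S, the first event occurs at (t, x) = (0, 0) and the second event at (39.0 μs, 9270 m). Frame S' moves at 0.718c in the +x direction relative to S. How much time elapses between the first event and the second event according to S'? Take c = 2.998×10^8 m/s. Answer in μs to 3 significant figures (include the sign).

γ = 1/√(1 − 0.718²) = 1.4367
Δt' = γ(Δt − vΔx/c²) = 1.4367 × (39.0 μs − 0.718×9270 m / (2.998×10^8 m/s))
= 1.4367 × (16.799 μs) = 24.1 μs

Δt' ≈ 24.1 μs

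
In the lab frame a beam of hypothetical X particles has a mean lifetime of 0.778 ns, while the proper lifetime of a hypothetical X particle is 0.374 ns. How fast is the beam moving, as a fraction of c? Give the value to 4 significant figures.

β ≈ 0.8769

γ = Δt/τ₀ = 0.778/0.374 = 2.08021
β = √(1 − 1/γ²) = √(1 − 1/2.08021²) = 0.8769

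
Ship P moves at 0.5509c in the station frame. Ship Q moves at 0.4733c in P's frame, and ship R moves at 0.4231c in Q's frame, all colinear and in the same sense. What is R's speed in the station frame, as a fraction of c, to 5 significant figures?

u ≈ 0.91945c

Compose boost 2: (0.4733 + 0.5509)/(1 + 0.4733×0.5509) = 1.0242/1.260741 = 0.8123794
Compose boost 3: (0.4231 + 0.8123794)/(1 + 0.4231×0.8123794) = 1.235479/1.343718 = 0.91945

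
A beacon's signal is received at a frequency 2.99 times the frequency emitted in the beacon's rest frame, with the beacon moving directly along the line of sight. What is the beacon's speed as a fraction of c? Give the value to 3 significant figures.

f_obs/f_src = √((1+β)/(1−β)) = 2.99  ⇒  (1+β)/(1−β) = 8.9401
β = |1 − D²|/(1 + D²) = |1 − 8.9401|/(1 + 8.9401) = 0.799

β ≈ 0.799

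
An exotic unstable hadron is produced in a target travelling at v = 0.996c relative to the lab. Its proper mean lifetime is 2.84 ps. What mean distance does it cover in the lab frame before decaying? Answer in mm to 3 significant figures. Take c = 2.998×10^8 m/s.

d ≈ 9.49 mm

γ = 1/√(1 − 0.996²) = 11.192
Dilated lifetime: Δt = γτ₀ = 11.192 × 2.84 ps = 31.784 ps
d = vΔt = 0.996c × 31.784 ps = 2.9860×10^8 m/s × 3.1784×10^-11 s = 9.49 mm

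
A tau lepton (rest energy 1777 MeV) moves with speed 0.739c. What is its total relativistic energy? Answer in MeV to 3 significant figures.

E ≈ 2640 MeV

γ = 1/√(1 − 0.739²) = 1.4843
E = γm₀c² = 1.4843 × 1777 MeV = 2640 MeV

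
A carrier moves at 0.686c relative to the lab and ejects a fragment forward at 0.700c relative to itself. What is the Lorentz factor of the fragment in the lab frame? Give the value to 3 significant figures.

u_lab = (0.700 + 0.686)/(1 + 0.700×0.686) = 1.386/1.48020 = 0.936360
γ = 1/√(1 − 0.936360²) = 2.85

γ ≈ 2.85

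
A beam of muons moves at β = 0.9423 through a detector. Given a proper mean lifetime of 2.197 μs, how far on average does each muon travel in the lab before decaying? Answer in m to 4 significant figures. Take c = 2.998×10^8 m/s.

d ≈ 1854 m

γ = 1/√(1 − 0.9423²) = 2.98713
Dilated lifetime: Δt = γτ₀ = 2.98713 × 2.197 μs = 6.56272 μs
d = vΔt = 0.9423c × 6.56272 μs = 2.82502×10^8 m/s × 6.56272×10^-6 s = 1854 m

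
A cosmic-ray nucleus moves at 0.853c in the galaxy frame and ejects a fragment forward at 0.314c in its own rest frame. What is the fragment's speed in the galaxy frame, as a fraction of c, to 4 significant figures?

u ≈ 0.9205c

Compose boost 2: (0.314 + 0.853)/(1 + 0.314×0.853) = 1.167/1.26784 = 0.9205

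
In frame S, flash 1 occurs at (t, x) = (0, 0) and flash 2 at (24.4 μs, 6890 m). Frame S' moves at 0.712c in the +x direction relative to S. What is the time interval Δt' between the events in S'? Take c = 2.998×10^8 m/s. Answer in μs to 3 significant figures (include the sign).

γ = 1/√(1 − 0.712²) = 1.4241
Δt' = γ(Δt − vΔx/c²) = 1.4241 × (24.4 μs − 0.712×6890 m / (2.998×10^8 m/s))
= 1.4241 × (8.0368 μs) = 11.4 μs

Δt' ≈ 11.4 μs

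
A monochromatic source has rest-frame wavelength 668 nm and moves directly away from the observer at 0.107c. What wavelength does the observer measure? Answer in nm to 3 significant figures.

λ_obs ≈ 744 nm

Relativistic Doppler: λ_obs = λ_src √((1+β)/(1−β))
= 668 × √(1.1070/0.89300) = 668 × 1.1134 = 744 nm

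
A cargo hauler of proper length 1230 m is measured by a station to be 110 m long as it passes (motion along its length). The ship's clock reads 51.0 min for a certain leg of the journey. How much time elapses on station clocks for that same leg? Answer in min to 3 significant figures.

Length contraction ⇒ γ = L₀/L = 1230/110 = 11.182
Time dilation: Δt = γτ₀ = 11.182 × 51.0 min = 570 min

Δt ≈ 570 min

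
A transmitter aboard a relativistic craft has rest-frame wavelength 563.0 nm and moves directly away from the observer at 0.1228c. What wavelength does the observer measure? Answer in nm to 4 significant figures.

Relativistic Doppler: λ_obs = λ_src √((1+β)/(1−β))
= 563.0 × √(1.12280/0.877200) = 563.0 × 1.13136 = 637.0 nm

λ_obs ≈ 637.0 nm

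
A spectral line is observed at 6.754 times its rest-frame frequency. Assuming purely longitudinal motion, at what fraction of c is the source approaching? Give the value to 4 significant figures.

f_obs/f_src = √((1+β)/(1−β)) = 6.754  ⇒  (1+β)/(1−β) = 45.6165
β = |1 − D²|/(1 + D²) = |1 − 45.6165|/(1 + 45.6165) = 0.9571

β ≈ 0.9571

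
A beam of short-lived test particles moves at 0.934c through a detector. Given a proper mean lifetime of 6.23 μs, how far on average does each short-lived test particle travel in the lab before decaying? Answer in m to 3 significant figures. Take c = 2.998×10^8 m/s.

d ≈ 4880 m

γ = 1/√(1 − 0.934²) = 2.7990
Dilated lifetime: Δt = γτ₀ = 2.7990 × 6.23 μs = 17.438 μs
d = vΔt = 0.934c × 17.438 μs = 2.8001×10^8 m/s × 1.7438×10^-5 s = 4880 m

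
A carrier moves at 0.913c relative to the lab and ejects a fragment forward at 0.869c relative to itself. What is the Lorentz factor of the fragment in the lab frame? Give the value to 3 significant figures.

u_lab = (0.869 + 0.913)/(1 + 0.869×0.913) = 1.782/1.79340 = 0.993645
γ = 1/√(1 − 0.993645²) = 8.88

γ ≈ 8.88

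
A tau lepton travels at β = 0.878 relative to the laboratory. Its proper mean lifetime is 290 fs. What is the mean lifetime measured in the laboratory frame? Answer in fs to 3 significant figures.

γ = 1/√(1 − 0.878²) = 2.0892
Time dilation: Δt = γτ₀ = 2.0892 × 290 fs = 606 fs

Δt ≈ 606 fs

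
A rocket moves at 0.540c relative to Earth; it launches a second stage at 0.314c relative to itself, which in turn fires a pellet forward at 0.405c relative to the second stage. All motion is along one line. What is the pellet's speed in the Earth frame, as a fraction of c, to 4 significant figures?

u ≈ 0.8761c

Compose boost 2: (0.314 + 0.540)/(1 + 0.314×0.540) = 0.8540/1.16956 = 0.730189
Compose boost 3: (0.405 + 0.730189)/(1 + 0.405×0.730189) = 1.13519/1.29573 = 0.8761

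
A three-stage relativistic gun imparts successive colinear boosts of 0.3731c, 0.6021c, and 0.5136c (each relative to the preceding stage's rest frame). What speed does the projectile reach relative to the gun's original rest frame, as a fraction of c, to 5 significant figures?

u ≈ 0.92968c

Compose boost 2: (0.6021 + 0.3731)/(1 + 0.6021×0.3731) = 0.97520/1.224644 = 0.7963134
Compose boost 3: (0.5136 + 0.7963134)/(1 + 0.5136×0.7963134) = 1.309913/1.408987 = 0.92968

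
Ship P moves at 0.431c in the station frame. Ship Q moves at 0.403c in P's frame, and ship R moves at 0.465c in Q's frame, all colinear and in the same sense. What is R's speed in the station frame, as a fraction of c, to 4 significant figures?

u ≈ 0.8836c

Compose boost 2: (0.403 + 0.431)/(1 + 0.403×0.431) = 0.8340/1.17369 = 0.710578
Compose boost 3: (0.465 + 0.710578)/(1 + 0.465×0.710578) = 1.17558/1.33042 = 0.8836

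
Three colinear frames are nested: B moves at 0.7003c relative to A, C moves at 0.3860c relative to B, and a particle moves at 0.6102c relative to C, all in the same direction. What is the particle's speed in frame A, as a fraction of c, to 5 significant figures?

Compose boost 2: (0.3860 + 0.7003)/(1 + 0.3860×0.7003) = 1.0863/1.270316 = 0.8551417
Compose boost 3: (0.6102 + 0.8551417)/(1 + 0.6102×0.8551417) = 1.465342/1.521807 = 0.96290

u ≈ 0.96290c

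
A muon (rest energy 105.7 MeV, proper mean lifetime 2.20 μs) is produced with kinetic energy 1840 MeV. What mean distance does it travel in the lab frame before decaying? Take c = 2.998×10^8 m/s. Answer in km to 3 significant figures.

γ = 1 + K/(m₀c²) = 1 + 1840/105.7 = 18.408
β = √(1 − 1/γ²) = 0.99852
Dilated lifetime: γτ₀ = 18.408 × 2.20 μs = 40.497 μs
d = βc·γτ₀ = 0.99852 × (2.998×10^8 m/s) × 4.0497×10^-5 s = 12.1 km

d ≈ 12.1 km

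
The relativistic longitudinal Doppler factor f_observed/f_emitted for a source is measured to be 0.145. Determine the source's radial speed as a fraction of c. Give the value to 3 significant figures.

β ≈ 0.959

f_obs/f_src = √((1−β)/(1+β)) = 0.145  ⇒  (1−β)/(1+β) = 0.021025
β = |1 − D²|/(1 + D²) = |1 − 0.021025|/(1 + 0.021025) = 0.959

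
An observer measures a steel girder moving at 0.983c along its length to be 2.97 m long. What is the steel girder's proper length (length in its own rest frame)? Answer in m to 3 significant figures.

γ = 1/√(1 − 0.983²) = 5.4465
L₀ = γL = 5.4465 × 2.97 = 16.2 m

L₀ ≈ 16.2 m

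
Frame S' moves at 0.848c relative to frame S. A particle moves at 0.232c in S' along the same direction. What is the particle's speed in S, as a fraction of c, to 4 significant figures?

Relativistic velocity addition: u = (u' + v)/(1 + u'v/c²)
= (0.232 + 0.848)/(1 + 0.232×0.848) = 1.080/1.19674 = 0.9025

u ≈ 0.9025c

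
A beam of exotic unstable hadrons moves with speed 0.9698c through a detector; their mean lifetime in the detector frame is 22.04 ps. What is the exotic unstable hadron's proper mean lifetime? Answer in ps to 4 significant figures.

γ = 1/√(1 − 0.9698²) = 4.10002
Proper time: τ₀ = Δt/γ = 22.04/4.10002 = 5.376 ps

τ₀ ≈ 5.376 ps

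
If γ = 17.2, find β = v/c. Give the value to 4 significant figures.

β = √(1 − 1/γ²) = √(1 − 1/17.2²) = √(0.996620) = 0.9983

β ≈ 0.9983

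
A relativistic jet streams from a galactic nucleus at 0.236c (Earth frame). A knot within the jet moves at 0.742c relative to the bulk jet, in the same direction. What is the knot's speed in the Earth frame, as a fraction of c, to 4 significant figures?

Relativistic velocity addition: u = (u' + v)/(1 + u'v/c²)
= (0.742 + 0.236)/(1 + 0.742×0.236) = 0.9780/1.17511 = 0.8323

u ≈ 0.8323c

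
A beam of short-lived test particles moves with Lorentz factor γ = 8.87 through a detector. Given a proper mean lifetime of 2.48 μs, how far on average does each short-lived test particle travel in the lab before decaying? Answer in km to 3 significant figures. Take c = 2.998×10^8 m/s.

β = √(1 − 1/γ²) = √(1 − 1/8.87²) = 0.99362
Dilated lifetime: Δt = γτ₀ = 8.87 × 2.48 μs = 21.998 μs
d = vΔt = 0.99362c × 21.998 μs = 2.9789×10^8 m/s × 2.1998×10^-5 s = 6.55 km

d ≈ 6.55 km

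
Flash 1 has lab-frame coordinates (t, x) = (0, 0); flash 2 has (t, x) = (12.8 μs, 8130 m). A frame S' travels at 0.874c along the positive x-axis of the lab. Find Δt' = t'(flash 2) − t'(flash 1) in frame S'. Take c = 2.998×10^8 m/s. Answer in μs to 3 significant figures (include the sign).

γ = 1/√(1 − 0.874²) = 2.0579
Δt' = γ(Δt − vΔx/c²) = 2.0579 × (12.8 μs − 0.874×8130 m / (2.998×10^8 m/s))
= 2.0579 × (-10.901 μs) = -22.4 μs

Δt' ≈ -22.4 μs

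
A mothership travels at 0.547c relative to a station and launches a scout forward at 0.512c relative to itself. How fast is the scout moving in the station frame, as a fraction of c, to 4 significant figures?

u ≈ 0.8273c

Compose boost 2: (0.512 + 0.547)/(1 + 0.512×0.547) = 1.059/1.28006 = 0.8273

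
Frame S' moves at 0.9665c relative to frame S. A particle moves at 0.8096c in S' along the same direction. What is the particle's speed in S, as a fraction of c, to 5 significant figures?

Relativistic velocity addition: u = (u' + v)/(1 + u'v/c²)
= (0.8096 + 0.9665)/(1 + 0.8096×0.9665) = 1.7761/1.782478 = 0.99642

u ≈ 0.99642c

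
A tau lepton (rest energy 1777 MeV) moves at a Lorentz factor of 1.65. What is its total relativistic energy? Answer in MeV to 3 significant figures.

E ≈ 2930 MeV

γ = 1.65 (given)
E = γm₀c² = 1.65 × 1777 MeV = 2930 MeV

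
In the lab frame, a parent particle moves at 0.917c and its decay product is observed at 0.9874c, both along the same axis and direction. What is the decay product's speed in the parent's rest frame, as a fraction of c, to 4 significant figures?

u' ≈ 0.7445c

Inverse velocity addition: u' = (u − v)/(1 − uv/c²)
= (0.9874 − 0.917)/(1 − 0.9874×0.917) = 0.07040/0.0945542 = 0.7445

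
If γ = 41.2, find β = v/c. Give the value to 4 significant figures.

β ≈ 0.9997

β = √(1 − 1/γ²) = √(1 − 1/41.2²) = √(0.999411) = 0.9997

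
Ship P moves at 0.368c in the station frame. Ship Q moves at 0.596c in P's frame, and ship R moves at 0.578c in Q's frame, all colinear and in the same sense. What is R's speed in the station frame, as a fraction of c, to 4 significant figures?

Compose boost 2: (0.596 + 0.368)/(1 + 0.596×0.368) = 0.9640/1.21933 = 0.790599
Compose boost 3: (0.578 + 0.790599)/(1 + 0.578×0.790599) = 1.36860/1.45697 = 0.9393

u ≈ 0.9393c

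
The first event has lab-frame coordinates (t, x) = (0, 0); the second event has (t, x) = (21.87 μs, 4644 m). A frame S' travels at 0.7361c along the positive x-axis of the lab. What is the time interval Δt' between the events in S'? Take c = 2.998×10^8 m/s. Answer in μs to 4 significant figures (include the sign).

γ = 1/√(1 − 0.7361²) = 1.47738
Δt' = γ(Δt − vΔx/c²) = 1.47738 × (21.87 μs − 0.7361×4644 m / (2.998×10^8 m/s))
= 1.47738 × (10.4676 μs) = 15.46 μs

Δt' ≈ 15.46 μs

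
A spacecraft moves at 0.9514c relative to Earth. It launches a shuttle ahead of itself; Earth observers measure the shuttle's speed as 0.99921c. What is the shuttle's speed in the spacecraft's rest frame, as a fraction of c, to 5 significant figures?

Inverse velocity addition: u' = (u − v)/(1 − uv/c²)
= (0.99921 − 0.9514)/(1 − 0.99921×0.9514) = 0.047810/0.04935161 = 0.96876

u' ≈ 0.96876c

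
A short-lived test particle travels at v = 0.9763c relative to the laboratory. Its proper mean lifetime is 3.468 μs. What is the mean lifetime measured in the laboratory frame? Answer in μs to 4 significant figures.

γ = 1/√(1 − 0.9763²) = 4.62061
Time dilation: Δt = γτ₀ = 4.62061 × 3.468 μs = 16.02 μs

Δt ≈ 16.02 μs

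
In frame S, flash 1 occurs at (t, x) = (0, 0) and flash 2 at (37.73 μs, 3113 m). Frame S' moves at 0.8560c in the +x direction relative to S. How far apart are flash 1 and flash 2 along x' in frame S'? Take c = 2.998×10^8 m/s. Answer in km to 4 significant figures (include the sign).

Δx' ≈ -12.71 km

γ = 1/√(1 − 0.8560²) = 1.93433
Δx' = γ(Δx − vΔt) = 1.93433 × (3113 m − 0.8560×(2.998×10^8 m/s)×37.73×10^-6 s)
= 1.93433 × (-6569.60 m) = -12.71 km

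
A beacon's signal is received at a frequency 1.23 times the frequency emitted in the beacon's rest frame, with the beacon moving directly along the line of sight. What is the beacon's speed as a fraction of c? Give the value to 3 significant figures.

β ≈ 0.204

f_obs/f_src = √((1+β)/(1−β)) = 1.23  ⇒  (1+β)/(1−β) = 1.5129
β = |1 − D²|/(1 + D²) = |1 − 1.5129|/(1 + 1.5129) = 0.204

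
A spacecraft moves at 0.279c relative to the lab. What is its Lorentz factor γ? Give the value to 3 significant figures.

γ ≈ 1.04

γ = 1/√(1 − β²) = 1/√(1 − 0.279²) = 1/√(0.92216) = 1.04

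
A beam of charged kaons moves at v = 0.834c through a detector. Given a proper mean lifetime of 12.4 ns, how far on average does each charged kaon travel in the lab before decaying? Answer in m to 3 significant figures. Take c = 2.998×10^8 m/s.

γ = 1/√(1 − 0.834²) = 1.8124
Dilated lifetime: Δt = γτ₀ = 1.8124 × 12.4 ns = 22.473 ns
d = vΔt = 0.834c × 22.473 ns = 2.5003×10^8 m/s × 2.2473×10^-8 s = 5.62 m

d ≈ 5.62 m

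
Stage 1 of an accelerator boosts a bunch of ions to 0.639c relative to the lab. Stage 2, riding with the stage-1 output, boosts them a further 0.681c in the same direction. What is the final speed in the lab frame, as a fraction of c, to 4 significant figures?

u ≈ 0.9198c

Compose boost 2: (0.681 + 0.639)/(1 + 0.681×0.639) = 1.320/1.43516 = 0.9198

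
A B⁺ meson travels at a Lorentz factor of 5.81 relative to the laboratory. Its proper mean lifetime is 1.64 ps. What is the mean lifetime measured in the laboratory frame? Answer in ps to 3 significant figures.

Δt ≈ 9.53 ps

γ = 5.81 (given)
Time dilation: Δt = γτ₀ = 5.81 × 1.64 ps = 9.53 ps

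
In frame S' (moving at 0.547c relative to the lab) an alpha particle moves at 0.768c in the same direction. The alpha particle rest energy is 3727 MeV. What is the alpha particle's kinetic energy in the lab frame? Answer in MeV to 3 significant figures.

u_lab = (0.768 + 0.547)/(1 + 0.768×0.547) = 0.925994
γ = 1/√(1 − 0.925994²) = 2.6487
K = (γ − 1)m₀c² = (2.6487 − 1) × 3727 = 1.6487 × 3727 = 6140 MeV

K ≈ 6140 MeV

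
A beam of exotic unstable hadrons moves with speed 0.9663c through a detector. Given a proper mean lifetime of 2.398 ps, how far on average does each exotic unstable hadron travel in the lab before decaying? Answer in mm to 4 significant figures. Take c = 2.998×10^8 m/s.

d ≈ 2.699 mm

γ = 1/√(1 − 0.9663²) = 3.88472
Dilated lifetime: Δt = γτ₀ = 3.88472 × 2.398 ps = 9.31557 ps
d = vΔt = 0.9663c × 9.31557 ps = 2.89697×10^8 m/s × 9.31557×10^-12 s = 2.699 mm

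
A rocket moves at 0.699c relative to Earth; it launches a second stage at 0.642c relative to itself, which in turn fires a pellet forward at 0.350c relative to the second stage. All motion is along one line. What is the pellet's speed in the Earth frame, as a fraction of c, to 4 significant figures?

u ≈ 0.9635c

Compose boost 2: (0.642 + 0.699)/(1 + 0.642×0.699) = 1.341/1.44876 = 0.925620
Compose boost 3: (0.350 + 0.925620)/(1 + 0.350×0.925620) = 1.27562/1.32397 = 0.9635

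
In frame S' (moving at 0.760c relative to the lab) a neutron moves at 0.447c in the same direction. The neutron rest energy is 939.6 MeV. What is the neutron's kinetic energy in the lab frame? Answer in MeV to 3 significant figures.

u_lab = (0.447 + 0.760)/(1 + 0.447×0.760) = 0.900935
γ = 1/√(1 − 0.900935²) = 2.3044
K = (γ − 1)m₀c² = (2.3044 − 1) × 939.6 = 1.3044 × 939.6 = 1230 MeV

K ≈ 1230 MeV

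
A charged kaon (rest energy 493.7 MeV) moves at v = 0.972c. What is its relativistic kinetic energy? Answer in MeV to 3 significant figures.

K ≈ 1610 MeV

γ = 1/√(1 − 0.972²) = 4.2557
K = (γ − 1)m₀c² = (4.2557 − 1) × 493.7 MeV = 3.2557 × 493.7 MeV = 1610 MeV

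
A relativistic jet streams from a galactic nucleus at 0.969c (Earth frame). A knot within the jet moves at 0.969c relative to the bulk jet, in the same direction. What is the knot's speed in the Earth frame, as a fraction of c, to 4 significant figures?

Relativistic velocity addition: u = (u' + v)/(1 + u'v/c²)
= (0.969 + 0.969)/(1 + 0.969×0.969) = 1.938/1.93896 = 0.9995

u ≈ 0.9995c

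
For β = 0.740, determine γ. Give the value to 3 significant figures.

γ = 1/√(1 − β²) = 1/√(1 − 0.740²) = 1/√(0.45240) = 1.49

γ ≈ 1.49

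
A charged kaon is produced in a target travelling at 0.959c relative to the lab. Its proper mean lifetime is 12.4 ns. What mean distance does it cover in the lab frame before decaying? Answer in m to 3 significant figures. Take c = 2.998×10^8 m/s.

γ = 1/√(1 − 0.959²) = 3.5285
Dilated lifetime: Δt = γτ₀ = 3.5285 × 12.4 ns = 43.753 ns
d = vΔt = 0.959c × 43.753 ns = 2.8751×10^8 m/s × 4.3753×10^-8 s = 12.6 m

d ≈ 12.6 m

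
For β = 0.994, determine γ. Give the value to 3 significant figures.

γ ≈ 9.14

γ = 1/√(1 − β²) = 1/√(1 − 0.994²) = 1/√(0.011964) = 9.14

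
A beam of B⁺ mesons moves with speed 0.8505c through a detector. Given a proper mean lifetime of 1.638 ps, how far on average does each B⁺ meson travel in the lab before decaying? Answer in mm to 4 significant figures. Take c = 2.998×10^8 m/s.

d ≈ 0.7941 mm

γ = 1/√(1 − 0.8505²) = 1.90123
Dilated lifetime: Δt = γτ₀ = 1.90123 × 1.638 ps = 3.11422 ps
d = vΔt = 0.8505c × 3.11422 ps = 2.54980×10^8 m/s × 3.11422×10^-12 s = 0.7941 mm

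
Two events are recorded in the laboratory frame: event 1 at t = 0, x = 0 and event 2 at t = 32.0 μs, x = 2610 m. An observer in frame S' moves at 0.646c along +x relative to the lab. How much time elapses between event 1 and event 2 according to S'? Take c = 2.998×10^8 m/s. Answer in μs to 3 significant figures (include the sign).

γ = 1/√(1 − 0.646²) = 1.3100
Δt' = γ(Δt − vΔx/c²) = 1.3100 × (32.0 μs − 0.646×2610 m / (2.998×10^8 m/s))
= 1.3100 × (26.376 μs) = 34.6 μs

Δt' ≈ 34.6 μs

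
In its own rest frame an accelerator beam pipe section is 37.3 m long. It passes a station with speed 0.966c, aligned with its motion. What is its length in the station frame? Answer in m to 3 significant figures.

γ = 1/√(1 − 0.966²) = 3.8678
Length contraction: L = L₀/γ = 37.3/3.8678 = 9.64 m

L ≈ 9.64 m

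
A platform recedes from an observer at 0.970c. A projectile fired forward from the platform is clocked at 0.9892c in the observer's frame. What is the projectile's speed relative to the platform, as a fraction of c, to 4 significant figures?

Inverse velocity addition: u' = (u − v)/(1 − uv/c²)
= (0.9892 − 0.970)/(1 − 0.9892×0.970) = 0.01920/0.0404760 = 0.4744

u' ≈ 0.4744c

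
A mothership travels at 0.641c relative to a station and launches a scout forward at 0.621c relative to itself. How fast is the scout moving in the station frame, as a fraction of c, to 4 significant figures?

Compose boost 2: (0.621 + 0.641)/(1 + 0.621×0.641) = 1.262/1.39806 = 0.9027

u ≈ 0.9027c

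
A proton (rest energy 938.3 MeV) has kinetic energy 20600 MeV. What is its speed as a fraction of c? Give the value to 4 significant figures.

γ = 1 + K/(m₀c²) = 1 + 20600/938.3 = 22.9546
β = √(1 − 1/γ²) = 0.9991

β ≈ 0.9991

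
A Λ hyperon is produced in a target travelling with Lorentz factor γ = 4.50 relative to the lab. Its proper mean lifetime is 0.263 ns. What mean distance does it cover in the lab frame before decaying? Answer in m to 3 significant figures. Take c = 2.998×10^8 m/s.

β = √(1 − 1/γ²) = √(1 − 1/4.50²) = 0.97500
Dilated lifetime: Δt = γτ₀ = 4.50 × 0.263 ns = 1.1835 ns
d = vΔt = 0.97500c × 1.1835 ns = 2.9230×10^8 m/s × 1.1835×10^-9 s = 0.346 m

d ≈ 0.346 m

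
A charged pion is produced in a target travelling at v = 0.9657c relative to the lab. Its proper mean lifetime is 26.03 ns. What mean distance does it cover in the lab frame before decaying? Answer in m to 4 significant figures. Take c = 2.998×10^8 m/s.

γ = 1/√(1 − 0.9657²) = 3.85118
Dilated lifetime: Δt = γτ₀ = 3.85118 × 26.03 ns = 100.246 ns
d = vΔt = 0.9657c × 100.246 ns = 2.89517×10^8 m/s × 1.00246×10^-7 s = 29.02 m

d ≈ 29.02 m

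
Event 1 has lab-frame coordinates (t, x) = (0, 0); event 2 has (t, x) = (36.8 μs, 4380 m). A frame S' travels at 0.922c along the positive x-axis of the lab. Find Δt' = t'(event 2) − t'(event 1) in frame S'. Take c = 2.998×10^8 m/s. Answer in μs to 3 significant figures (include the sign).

Δt' ≈ 60.3 μs

γ = 1/√(1 − 0.922²) = 2.5827
Δt' = γ(Δt − vΔx/c²) = 2.5827 × (36.8 μs − 0.922×4380 m / (2.998×10^8 m/s))
= 2.5827 × (23.330 μs) = 60.3 μs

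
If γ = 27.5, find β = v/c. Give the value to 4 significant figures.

β ≈ 0.9993

β = √(1 − 1/γ²) = √(1 − 1/27.5²) = √(0.998678) = 0.9993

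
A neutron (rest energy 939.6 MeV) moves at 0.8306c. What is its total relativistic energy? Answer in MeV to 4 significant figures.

E ≈ 1687 MeV

γ = 1/√(1 − 0.8306²) = 1.79575
E = γm₀c² = 1.79575 × 939.6 MeV = 1687 MeV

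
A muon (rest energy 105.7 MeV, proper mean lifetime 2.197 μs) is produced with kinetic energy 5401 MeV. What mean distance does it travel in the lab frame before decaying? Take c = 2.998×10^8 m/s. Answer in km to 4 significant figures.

d ≈ 34.31 km

γ = 1 + K/(m₀c²) = 1 + 5401/105.7 = 52.0974
β = √(1 − 1/γ²) = 0.999816
Dilated lifetime: γτ₀ = 52.0974 × 2.197 μs = 114.458 μs
d = βc·γτ₀ = 0.999816 × (2.998×10^8 m/s) × 0.000114458 s = 34.31 km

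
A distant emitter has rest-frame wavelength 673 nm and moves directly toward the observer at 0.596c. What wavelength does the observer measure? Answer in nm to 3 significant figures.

Relativistic Doppler: λ_obs = λ_src √((1−β)/(1+β))
= 673 × √(0.40400/1.5960) = 673 × 0.50312 = 339 nm

λ_obs ≈ 339 nm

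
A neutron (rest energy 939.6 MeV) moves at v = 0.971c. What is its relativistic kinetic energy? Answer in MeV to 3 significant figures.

γ = 1/√(1 − 0.971²) = 4.1827
K = (γ − 1)m₀c² = (4.1827 − 1) × 939.6 MeV = 3.1827 × 939.6 MeV = 2990 MeV

K ≈ 2990 MeV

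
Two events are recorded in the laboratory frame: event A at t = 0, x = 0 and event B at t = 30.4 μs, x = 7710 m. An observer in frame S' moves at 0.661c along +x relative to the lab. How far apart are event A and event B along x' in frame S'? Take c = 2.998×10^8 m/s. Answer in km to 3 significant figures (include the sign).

γ = 1/√(1 − 0.661²) = 1.3326
Δx' = γ(Δx − vΔt) = 1.3326 × (7710 m − 0.661×(2.998×10^8 m/s)×30.4×10^-6 s)
= 1.3326 × (1685.7 m) = 2.25 km

Δx' ≈ 2.25 km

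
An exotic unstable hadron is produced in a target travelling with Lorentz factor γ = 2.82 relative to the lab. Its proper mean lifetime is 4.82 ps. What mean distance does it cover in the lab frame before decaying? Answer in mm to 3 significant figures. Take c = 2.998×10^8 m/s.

β = √(1 − 1/γ²) = √(1 − 1/2.82²) = 0.93501
Dilated lifetime: Δt = γτ₀ = 2.82 × 4.82 ps = 13.592 ps
d = vΔt = 0.93501c × 13.592 ps = 2.8032×10^8 m/s × 1.3592×10^-11 s = 3.81 mm

d ≈ 3.81 mm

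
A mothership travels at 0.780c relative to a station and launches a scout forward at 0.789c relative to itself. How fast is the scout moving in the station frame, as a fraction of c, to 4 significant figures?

Compose boost 2: (0.789 + 0.780)/(1 + 0.789×0.780) = 1.569/1.61542 = 0.9713

u ≈ 0.9713c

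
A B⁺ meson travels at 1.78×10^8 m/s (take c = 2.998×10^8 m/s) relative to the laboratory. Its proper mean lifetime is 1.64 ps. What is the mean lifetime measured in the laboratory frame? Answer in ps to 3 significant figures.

β = v/c = 1.78×10^8 / 2.998×10^8 = 0.59373
γ = 1/√(1 − 0.59373²) = 1.2428
Time dilation: Δt = γτ₀ = 1.2428 × 1.64 ps = 2.04 ps

Δt ≈ 2.04 ps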